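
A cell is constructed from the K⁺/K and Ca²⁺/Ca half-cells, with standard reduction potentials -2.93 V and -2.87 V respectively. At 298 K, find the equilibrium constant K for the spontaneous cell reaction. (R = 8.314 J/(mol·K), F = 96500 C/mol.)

110

E°_cell = -2.87 − (-2.93) = 0.06 V, with n = 2 electrons transferred.
At equilibrium E = 0, so the Nernst equation gives ln K = nFE°/RT = (2)(96500)(0.06)/((8.314)(298)) = 4.67.
K = e^4.67 = 110.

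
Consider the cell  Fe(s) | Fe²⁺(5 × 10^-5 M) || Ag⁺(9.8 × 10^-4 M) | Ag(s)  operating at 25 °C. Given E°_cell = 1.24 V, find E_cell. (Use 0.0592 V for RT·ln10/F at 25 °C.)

1.19 V

Balancing electrons gives n = 2; the reaction quotient is Q = [Fe²⁺]/[Ag⁺]^2 = 52.1.
At 25 °C, E = E° − (0.0592/n) log Q = 1.24 − (0.0592/2)(1.717) = 1.240 − 0.051 = 1.189 V.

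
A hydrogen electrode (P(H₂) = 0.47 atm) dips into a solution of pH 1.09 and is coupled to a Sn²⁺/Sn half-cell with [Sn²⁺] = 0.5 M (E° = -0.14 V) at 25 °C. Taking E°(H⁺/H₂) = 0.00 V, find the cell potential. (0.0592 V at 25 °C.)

The hydrogen couple is the cathode, so E°_cell = 0.14 V; n = 2.
[H⁺] = 10^(−1.09) = 0.081 M, and Q = [Sn²⁺]·P(H₂) / [H⁺]^2 = 35.6.
E = E° − (0.0592/2) log Q = 0.14 − (0.0592/2)(1.551) = 0.094 V.

0.094 V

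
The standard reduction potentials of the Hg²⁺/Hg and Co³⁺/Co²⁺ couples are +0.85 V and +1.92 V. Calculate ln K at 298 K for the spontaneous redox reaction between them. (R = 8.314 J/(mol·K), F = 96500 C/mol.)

E°_cell = +1.92 − (+0.85) = 1.07 V, with n = 2 electrons transferred.
At equilibrium E = 0, so the Nernst equation gives ln K = nFE°/RT = (2)(96500)(1.07)/((8.314)(298)) = 83.35.

ln K = 83.4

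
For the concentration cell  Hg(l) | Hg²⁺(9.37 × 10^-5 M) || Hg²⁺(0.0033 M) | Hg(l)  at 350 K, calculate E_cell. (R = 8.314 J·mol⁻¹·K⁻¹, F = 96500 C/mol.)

0.054 V

Both half-cells are Hg²⁺/Hg, so E°_cell = 0. The concentrated side is the cathode; the cell reaction moves Hg²⁺ from high to low concentration with n = 2.
Q = [Hg²⁺]_dilute/[Hg²⁺]_conc = 9.37 × 10^-5/0.0033 = 0.0284.
E = 0 − (RT/nF) ln Q = −((8.314×350)/(2×96500))(-3.562) = 0.0537 V.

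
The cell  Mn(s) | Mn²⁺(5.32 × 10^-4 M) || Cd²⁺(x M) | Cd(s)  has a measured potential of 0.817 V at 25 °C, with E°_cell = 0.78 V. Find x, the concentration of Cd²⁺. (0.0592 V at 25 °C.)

From the Nernst equation, log Q = n(E° − E)/0.0592 = 2(0.78 − 0.817)/0.0592 = -1.250, so Q = 0.0562.
With Q = [Mn²⁺]/[Cd²⁺] and the known concentrations, [Cd²⁺] in the denominator gives [Cd²⁺] = 0.0095 M.

0.0095 M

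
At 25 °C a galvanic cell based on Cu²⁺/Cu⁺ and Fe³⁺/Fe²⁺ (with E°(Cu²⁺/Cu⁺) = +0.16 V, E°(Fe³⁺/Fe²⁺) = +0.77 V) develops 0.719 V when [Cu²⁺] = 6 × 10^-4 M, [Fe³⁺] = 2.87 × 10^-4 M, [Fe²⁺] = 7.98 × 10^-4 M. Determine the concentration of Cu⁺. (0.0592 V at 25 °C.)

From the Nernst equation, log Q = n(E° − E)/0.0592 = 1(0.61 − 0.719)/0.0592 = -1.841, so Q = 0.0144.
With Q = [Cu²⁺]·[Fe²⁺]/([Cu⁺]·[Fe³⁺]) and the known concentrations, [Cu⁺] in the denominator gives [Cu⁺] = 0.12 M.

0.12 M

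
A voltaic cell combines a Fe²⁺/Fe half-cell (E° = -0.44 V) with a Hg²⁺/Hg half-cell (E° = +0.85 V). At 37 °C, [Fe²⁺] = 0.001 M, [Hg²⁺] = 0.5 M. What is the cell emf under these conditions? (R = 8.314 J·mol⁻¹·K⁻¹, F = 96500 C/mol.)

The Hg²⁺/Hg couple has the higher reduction potential and acts as the cathode, so E°_cell = +0.85 − (-0.44) = 1.29 V.
Balancing electrons gives n = 2; the reaction quotient is Q = [Fe²⁺]/[Hg²⁺] = 0.00200.
E = E° − (RT/nF) ln Q = 1.29 − (8.314×310)/(2×96500) × (-6.215) = 1.290 + 0.083 = 1.373 V.

1.37 V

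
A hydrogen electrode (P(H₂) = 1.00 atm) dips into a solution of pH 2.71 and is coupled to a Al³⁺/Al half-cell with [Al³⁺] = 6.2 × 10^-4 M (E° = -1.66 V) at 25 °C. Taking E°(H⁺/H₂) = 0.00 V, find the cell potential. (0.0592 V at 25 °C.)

The hydrogen couple is the cathode, so E°_cell = 1.66 V; n = 6.
[H⁺] = 10^(−2.71) = 0.0019 M, and Q = [Al³⁺]^2·P(H₂)^3 / [H⁺]^6 = 6.99 × 10^9.
E = E° − (0.0592/6) log Q = 1.66 − (0.0592/6)(9.845) = 1.563 V.

1.56 V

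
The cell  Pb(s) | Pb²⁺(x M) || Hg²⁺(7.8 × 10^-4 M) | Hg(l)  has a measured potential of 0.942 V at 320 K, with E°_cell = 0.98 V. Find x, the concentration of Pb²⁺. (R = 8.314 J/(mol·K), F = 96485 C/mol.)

From the Nernst equation, ln Q = nF(E° − E)/RT = 2×96485×(0.98 − 0.942)/(8.314×320) = 2.756, so Q = 15.7.
With Q = [Pb²⁺]/[Hg²⁺] and the known concentrations, [Pb²⁺] in the numerator gives [Pb²⁺] = 0.012 M.

0.012 M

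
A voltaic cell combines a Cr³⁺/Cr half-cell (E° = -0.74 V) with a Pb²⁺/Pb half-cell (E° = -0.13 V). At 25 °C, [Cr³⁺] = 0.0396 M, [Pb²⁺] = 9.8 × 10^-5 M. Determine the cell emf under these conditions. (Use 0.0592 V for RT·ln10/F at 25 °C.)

0.519 V

The Pb²⁺/Pb couple has the higher reduction potential and acts as the cathode, so E°_cell = -0.13 − (-0.74) = 0.61 V.
Balancing electrons gives n = 6; the reaction quotient is Q = [Cr³⁺]^2/[Pb²⁺]^3 = 1.67 × 10^9.
At 25 °C, E = E° − (0.0592/n) log Q = 0.61 − (0.0592/6)(9.222) = 0.610 − 0.091 = 0.519 V.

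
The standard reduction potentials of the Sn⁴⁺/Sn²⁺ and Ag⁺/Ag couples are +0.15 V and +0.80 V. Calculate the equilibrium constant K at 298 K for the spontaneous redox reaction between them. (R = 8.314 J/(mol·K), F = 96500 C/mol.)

9.8 × 10^21

E°_cell = +0.80 − (+0.15) = 0.65 V, with n = 2 electrons transferred.
At equilibrium E = 0, so the Nernst equation gives ln K = nFE°/RT = (2)(96500)(0.65)/((8.314)(298)) = 50.63.
K = e^50.63 = 9.8 × 10^21.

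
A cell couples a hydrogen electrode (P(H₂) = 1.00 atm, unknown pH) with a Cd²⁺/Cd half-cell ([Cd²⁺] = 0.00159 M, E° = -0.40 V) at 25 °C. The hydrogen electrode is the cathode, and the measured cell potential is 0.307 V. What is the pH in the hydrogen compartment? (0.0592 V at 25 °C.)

pH = 2.97

E°_cell = 0.40 V and n = 2.
log Q = n(E° − E)/0.0592 = 2×(0.40 − 0.307)/0.0592 = 3.142.
With Q = [Cd²⁺]·P(H₂) / [H⁺]^2, solving for [H⁺] gives log[H⁺] = -2.970, so pH = 2.97.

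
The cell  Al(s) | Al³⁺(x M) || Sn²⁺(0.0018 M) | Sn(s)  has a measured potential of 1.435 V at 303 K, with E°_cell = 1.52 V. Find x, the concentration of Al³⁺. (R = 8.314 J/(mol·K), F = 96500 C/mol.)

From the Nernst equation, ln Q = nF(E° − E)/RT = 6×96500×(1.52 − 1.435)/(8.314×303) = 19.536, so Q = 3.05 × 10^8.
With Q = [Al³⁺]^2/[Sn²⁺]^3 and the known concentrations, [Al³⁺]^2 in the numerator gives [Al³⁺] = 1.3 M.

1.3 M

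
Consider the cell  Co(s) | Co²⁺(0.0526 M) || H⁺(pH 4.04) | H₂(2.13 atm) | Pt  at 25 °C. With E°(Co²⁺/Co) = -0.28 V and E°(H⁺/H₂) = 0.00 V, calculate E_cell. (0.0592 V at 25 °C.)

0.069 V

The hydrogen couple is the cathode, so E°_cell = 0.28 V; n = 2.
[H⁺] = 10^(−4.04) = 9.1 × 10^-5 M, and Q = [Co²⁺]·P(H₂) / [H⁺]^2 = 1.35 × 10^7.
E = E° − (0.0592/2) log Q = 0.28 − (0.0592/2)(7.129) = 0.069 V.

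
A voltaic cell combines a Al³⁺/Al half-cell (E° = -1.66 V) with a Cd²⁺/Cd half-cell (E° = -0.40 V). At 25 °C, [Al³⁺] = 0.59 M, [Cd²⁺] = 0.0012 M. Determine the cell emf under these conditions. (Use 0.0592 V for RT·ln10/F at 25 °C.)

The Cd²⁺/Cd couple has the higher reduction potential and acts as the cathode, so E°_cell = -0.40 − (-1.66) = 1.26 V.
Balancing electrons gives n = 6; the reaction quotient is Q = [Al³⁺]^2/[Cd²⁺]^3 = 2.01 × 10^8.
At 25 °C, E = E° − (0.0592/n) log Q = 1.26 − (0.0592/6)(8.304) = 1.260 − 0.082 = 1.178 V.

1.18 V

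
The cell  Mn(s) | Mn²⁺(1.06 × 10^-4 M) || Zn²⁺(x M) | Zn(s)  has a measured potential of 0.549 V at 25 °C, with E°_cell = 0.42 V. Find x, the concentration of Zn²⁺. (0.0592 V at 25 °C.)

From the Nernst equation, log Q = n(E° − E)/0.0592 = 2(0.42 − 0.549)/0.0592 = -4.358, so Q = 4.38 × 10^-5.
With Q = [Mn²⁺]/[Zn²⁺] and the known concentrations, [Zn²⁺] in the denominator gives [Zn²⁺] = 2.4 M.

2.4 M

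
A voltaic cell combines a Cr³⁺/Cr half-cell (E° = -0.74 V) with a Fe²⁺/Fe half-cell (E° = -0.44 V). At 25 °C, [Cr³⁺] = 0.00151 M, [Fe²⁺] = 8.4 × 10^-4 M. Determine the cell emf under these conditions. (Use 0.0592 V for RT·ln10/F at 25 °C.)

The Fe²⁺/Fe couple has the higher reduction potential and acts as the cathode, so E°_cell = -0.44 − (-0.74) = 0.30 V.
Balancing electrons gives n = 6; the reaction quotient is Q = [Cr³⁺]^2/[Fe²⁺]^3 = 3850.
At 25 °C, E = E° − (0.0592/n) log Q = 0.30 − (0.0592/6)(3.585) = 0.300 − 0.035 = 0.265 V.

0.265 V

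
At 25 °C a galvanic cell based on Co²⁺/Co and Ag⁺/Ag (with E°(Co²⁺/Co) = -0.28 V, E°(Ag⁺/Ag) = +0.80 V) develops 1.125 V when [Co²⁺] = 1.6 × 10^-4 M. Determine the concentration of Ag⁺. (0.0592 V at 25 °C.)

From the Nernst equation, log Q = n(E° − E)/0.0592 = 2(1.08 − 1.125)/0.0592 = -1.520, so Q = 0.0302.
With Q = [Co²⁺]/[Ag⁺]^2 and the known concentrations, [Ag⁺]^2 in the denominator gives [Ag⁺] = 0.073 M.

0.073 M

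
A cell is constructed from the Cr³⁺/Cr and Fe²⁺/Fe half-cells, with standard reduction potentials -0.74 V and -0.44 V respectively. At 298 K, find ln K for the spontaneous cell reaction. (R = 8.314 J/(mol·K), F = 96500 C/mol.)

E°_cell = -0.44 − (-0.74) = 0.30 V, with n = 6 electrons transferred.
At equilibrium E = 0, so the Nernst equation gives ln K = nFE°/RT = (6)(96500)(0.30)/((8.314)(298)) = 70.11.

ln K = 70.1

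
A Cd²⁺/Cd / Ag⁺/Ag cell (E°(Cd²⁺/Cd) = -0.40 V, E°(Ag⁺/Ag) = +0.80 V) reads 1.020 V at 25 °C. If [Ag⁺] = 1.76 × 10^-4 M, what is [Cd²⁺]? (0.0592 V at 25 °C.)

From the Nernst equation, log Q = n(E° − E)/0.0592 = 2(1.20 − 1.020)/0.0592 = 6.081, so Q = 1.21 × 10^6.
With Q = [Cd²⁺]/[Ag⁺]^2 and the known concentrations, [Cd²⁺] in the numerator gives [Cd²⁺] = 0.037 M.

0.037 M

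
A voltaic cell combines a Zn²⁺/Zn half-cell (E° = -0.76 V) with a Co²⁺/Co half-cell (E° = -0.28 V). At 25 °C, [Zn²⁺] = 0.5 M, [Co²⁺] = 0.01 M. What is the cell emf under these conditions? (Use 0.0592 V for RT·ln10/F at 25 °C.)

The Co²⁺/Co couple has the higher reduction potential and acts as the cathode, so E°_cell = -0.28 − (-0.76) = 0.48 V.
Balancing electrons gives n = 2; the reaction quotient is Q = [Zn²⁺]/[Co²⁺] = 50.0.
At 25 °C, E = E° − (0.0592/n) log Q = 0.48 − (0.0592/2)(1.699) = 0.480 − 0.050 = 0.430 V.

0.430 V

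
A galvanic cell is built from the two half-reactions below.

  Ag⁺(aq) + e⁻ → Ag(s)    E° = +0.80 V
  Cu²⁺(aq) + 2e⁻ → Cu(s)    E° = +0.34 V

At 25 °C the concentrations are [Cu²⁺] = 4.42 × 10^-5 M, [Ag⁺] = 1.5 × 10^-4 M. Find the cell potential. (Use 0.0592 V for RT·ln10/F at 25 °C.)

The Ag⁺/Ag couple has the higher reduction potential and acts as the cathode, so E°_cell = +0.80 − (+0.34) = 0.46 V.
Balancing electrons gives n = 2; the reaction quotient is Q = [Cu²⁺]/[Ag⁺]^2 = 1960.
At 25 °C, E = E° − (0.0592/n) log Q = 0.46 − (0.0592/2)(3.293) = 0.460 − 0.097 = 0.363 V.

0.363 V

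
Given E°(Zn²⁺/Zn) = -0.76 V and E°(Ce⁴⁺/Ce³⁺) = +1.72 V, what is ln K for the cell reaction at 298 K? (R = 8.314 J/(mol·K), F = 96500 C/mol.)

ln K = 193.2

E°_cell = +1.72 − (-0.76) = 2.48 V, with n = 2 electrons transferred.
At equilibrium E = 0, so the Nernst equation gives ln K = nFE°/RT = (2)(96500)(2.48)/((8.314)(298)) = 193.19.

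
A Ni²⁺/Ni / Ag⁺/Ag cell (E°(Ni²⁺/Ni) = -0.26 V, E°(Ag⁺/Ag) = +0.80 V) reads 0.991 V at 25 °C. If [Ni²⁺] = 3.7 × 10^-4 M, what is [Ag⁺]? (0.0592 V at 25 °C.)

0.0013 M

From the Nernst equation, log Q = n(E° − E)/0.0592 = 2(1.06 − 0.991)/0.0592 = 2.331, so Q = 214.
With Q = [Ni²⁺]/[Ag⁺]^2 and the known concentrations, [Ag⁺]^2 in the denominator gives [Ag⁺] = 0.0013 M.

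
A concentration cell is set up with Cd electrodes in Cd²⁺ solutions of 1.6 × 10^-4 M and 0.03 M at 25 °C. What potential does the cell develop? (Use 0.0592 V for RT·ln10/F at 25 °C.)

0.067 V

Both half-cells are Cd²⁺/Cd, so E°_cell = 0. The concentrated side is the cathode; the cell reaction moves Cd²⁺ from high to low concentration with n = 2.
Q = [Cd²⁺]_dilute/[Cd²⁺]_conc = 1.6 × 10^-4/0.03 = 0.00533.
E = 0 − (0.0592/2) log Q = −(0.0592/2)(-2.273) = 0.0673 V.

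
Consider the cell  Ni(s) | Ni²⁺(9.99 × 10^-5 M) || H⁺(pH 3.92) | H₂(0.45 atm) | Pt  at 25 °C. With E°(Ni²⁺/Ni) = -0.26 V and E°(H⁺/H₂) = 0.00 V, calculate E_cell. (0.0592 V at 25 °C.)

0.16 V

The hydrogen couple is the cathode, so E°_cell = 0.26 V; n = 2.
[H⁺] = 10^(−3.92) = 1.2 × 10^-4 M, and Q = [Ni²⁺]·P(H₂) / [H⁺]^2 = 3110.
E = E° − (0.0592/2) log Q = 0.26 − (0.0592/2)(3.493) = 0.157 V.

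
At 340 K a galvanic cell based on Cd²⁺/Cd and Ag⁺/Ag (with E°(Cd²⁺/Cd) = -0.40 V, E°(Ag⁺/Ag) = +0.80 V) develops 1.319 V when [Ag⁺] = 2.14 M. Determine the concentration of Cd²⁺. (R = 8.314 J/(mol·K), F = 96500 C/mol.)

0.0014 M

From the Nernst equation, ln Q = nF(E° − E)/RT = 2×96500×(1.20 − 1.319)/(8.314×340) = -8.125, so Q = 2.96 × 10^-4.
With Q = [Cd²⁺]/[Ag⁺]^2 and the known concentrations, [Cd²⁺] in the numerator gives [Cd²⁺] = 0.0014 M.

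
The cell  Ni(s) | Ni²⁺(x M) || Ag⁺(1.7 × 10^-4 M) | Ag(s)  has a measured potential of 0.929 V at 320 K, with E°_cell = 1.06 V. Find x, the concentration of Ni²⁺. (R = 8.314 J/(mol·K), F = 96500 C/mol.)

From the Nernst equation, ln Q = nF(E° − E)/RT = 2×96500×(1.06 − 0.929)/(8.314×320) = 9.503, so Q = 1.34 × 10^4.
With Q = [Ni²⁺]/[Ag⁺]^2 and the known concentrations, [Ni²⁺] in the numerator gives [Ni²⁺] = 3.9 × 10^-4 M.

3.9 × 10^-4 M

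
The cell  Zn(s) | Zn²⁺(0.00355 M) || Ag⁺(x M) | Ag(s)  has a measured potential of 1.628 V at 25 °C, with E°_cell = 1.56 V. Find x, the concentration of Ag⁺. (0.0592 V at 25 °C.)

0.84 M

From the Nernst equation, log Q = n(E° − E)/0.0592 = 2(1.56 − 1.628)/0.0592 = -2.297, so Q = 0.00504.
With Q = [Zn²⁺]/[Ag⁺]^2 and the known concentrations, [Ag⁺]^2 in the denominator gives [Ag⁺] = 0.84 M.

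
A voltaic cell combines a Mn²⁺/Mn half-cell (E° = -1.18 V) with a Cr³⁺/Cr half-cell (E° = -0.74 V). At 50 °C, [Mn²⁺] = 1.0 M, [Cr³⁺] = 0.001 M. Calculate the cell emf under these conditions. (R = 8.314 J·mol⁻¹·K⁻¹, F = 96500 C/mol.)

0.376 V

The Cr³⁺/Cr couple has the higher reduction potential and acts as the cathode, so E°_cell = -0.74 − (-1.18) = 0.44 V.
Balancing electrons gives n = 6; the reaction quotient is Q = [Mn²⁺]^3/[Cr³⁺]^2 = 1 × 10^6.
E = E° − (RT/nF) ln Q = 0.44 − (8.314×323)/(6×96500) × (13.816) = 0.440 − 0.064 = 0.376 V.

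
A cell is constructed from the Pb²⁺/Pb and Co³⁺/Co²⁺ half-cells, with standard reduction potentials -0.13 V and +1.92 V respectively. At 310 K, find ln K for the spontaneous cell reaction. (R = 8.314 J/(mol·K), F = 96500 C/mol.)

E°_cell = +1.92 − (-0.13) = 2.05 V, with n = 2 electrons transferred.
At equilibrium E = 0, so the Nernst equation gives ln K = nFE°/RT = (2)(96500)(2.05)/((8.314)(310)) = 153.51.

ln K = 153.5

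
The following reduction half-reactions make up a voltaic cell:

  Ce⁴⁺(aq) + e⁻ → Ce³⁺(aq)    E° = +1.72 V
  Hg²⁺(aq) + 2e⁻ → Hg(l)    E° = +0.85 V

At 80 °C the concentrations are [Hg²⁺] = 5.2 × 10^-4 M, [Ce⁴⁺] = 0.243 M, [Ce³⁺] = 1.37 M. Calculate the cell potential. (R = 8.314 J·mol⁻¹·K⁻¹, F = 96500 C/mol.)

The Ce⁴⁺/Ce³⁺ couple has the higher reduction potential and acts as the cathode, so E°_cell = +1.72 − (+0.85) = 0.87 V.
Balancing electrons gives n = 2; the reaction quotient is Q = [Hg²⁺]·[Ce³⁺]^2/[Ce⁴⁺]^2 = 0.0165.
E = E° − (RT/nF) ln Q = 0.87 − (8.314×353)/(2×96500) × (-4.103) = 0.870 + 0.062 = 0.932 V.

0.932 V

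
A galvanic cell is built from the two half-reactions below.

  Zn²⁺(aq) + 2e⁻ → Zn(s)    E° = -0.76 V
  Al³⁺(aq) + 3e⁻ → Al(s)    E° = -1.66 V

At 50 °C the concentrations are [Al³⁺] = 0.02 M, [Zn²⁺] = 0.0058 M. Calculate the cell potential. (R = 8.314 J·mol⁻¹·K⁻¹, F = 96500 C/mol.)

The Zn²⁺/Zn couple has the higher reduction potential and acts as the cathode, so E°_cell = -0.76 − (-1.66) = 0.90 V.
Balancing electrons gives n = 6; the reaction quotient is Q = [Al³⁺]^2/[Zn²⁺]^3 = 2050.
E = E° − (RT/nF) ln Q = 0.90 − (8.314×323)/(6×96500) × (7.626) = 0.900 − 0.035 = 0.865 V.

0.865 V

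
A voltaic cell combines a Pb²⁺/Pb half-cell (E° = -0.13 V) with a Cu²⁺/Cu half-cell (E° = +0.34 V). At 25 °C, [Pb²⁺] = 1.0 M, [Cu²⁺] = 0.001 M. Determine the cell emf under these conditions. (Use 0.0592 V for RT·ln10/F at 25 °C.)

The Cu²⁺/Cu couple has the higher reduction potential and acts as the cathode, so E°_cell = +0.34 − (-0.13) = 0.47 V.
Balancing electrons gives n = 2; the reaction quotient is Q = [Pb²⁺]/[Cu²⁺] = 1000.
At 25 °C, E = E° − (0.0592/n) log Q = 0.47 − (0.0592/2)(3.000) = 0.470 − 0.089 = 0.381 V.

0.381 V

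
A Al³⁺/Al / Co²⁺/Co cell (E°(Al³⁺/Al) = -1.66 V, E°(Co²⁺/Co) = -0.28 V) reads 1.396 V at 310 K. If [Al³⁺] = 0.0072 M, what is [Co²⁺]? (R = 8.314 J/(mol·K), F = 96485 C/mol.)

From the Nernst equation, ln Q = nF(E° − E)/RT = 6×96485×(1.38 − 1.396)/(8.314×310) = -3.594, so Q = 0.0275.
With Q = [Al³⁺]^2/[Co²⁺]^3 and the known concentrations, [Co²⁺]^3 in the denominator gives [Co²⁺] = 0.12 M.

0.12 M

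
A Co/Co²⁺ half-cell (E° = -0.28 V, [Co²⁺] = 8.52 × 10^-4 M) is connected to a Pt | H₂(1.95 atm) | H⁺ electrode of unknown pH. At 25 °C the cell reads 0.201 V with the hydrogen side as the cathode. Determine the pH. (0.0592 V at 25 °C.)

E°_cell = 0.28 V and n = 2.
log Q = n(E° − E)/0.0592 = 2×(0.28 − 0.201)/0.0592 = 2.669.
With Q = [Co²⁺]·P(H₂) / [H⁺]^2, solving for [H⁺] gives log[H⁺] = -2.724, so pH = 2.72.

pH = 2.72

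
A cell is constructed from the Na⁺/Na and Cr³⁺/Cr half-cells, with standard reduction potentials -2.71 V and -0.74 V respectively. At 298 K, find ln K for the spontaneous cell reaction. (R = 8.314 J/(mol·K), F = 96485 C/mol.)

E°_cell = -0.74 − (-2.71) = 1.97 V, with n = 3 electrons transferred.
At equilibrium E = 0, so the Nernst equation gives ln K = nFE°/RT = (3)(96485)(1.97)/((8.314)(298)) = 230.16.

ln K = 230.2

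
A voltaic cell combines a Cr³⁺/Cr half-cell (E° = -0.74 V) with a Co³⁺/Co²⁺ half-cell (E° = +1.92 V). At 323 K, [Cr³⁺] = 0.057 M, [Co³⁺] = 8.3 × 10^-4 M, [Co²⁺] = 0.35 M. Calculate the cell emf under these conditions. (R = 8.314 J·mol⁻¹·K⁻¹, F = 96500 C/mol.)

The Co³⁺/Co²⁺ couple has the higher reduction potential and acts as the cathode, so E°_cell = +1.92 − (-0.74) = 2.66 V.
Balancing electrons gives n = 3; the reaction quotient is Q = [Cr³⁺]·[Co²⁺]^3/[Co³⁺]^3 = 4.27 × 10^6.
E = E° − (RT/nF) ln Q = 2.66 − (8.314×323)/(3×96500) × (15.268) = 2.660 − 0.142 = 2.518 V.

2.52 V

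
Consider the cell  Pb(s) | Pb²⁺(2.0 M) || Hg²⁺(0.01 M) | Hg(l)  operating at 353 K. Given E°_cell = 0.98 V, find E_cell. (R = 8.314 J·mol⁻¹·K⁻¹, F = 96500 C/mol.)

Balancing electrons gives n = 2; the reaction quotient is Q = [Pb²⁺]/[Hg²⁺] = 200.
E = E° − (RT/nF) ln Q = 0.98 − (8.314×353)/(2×96500) × (5.298) = 0.980 − 0.081 = 0.899 V.

0.899 V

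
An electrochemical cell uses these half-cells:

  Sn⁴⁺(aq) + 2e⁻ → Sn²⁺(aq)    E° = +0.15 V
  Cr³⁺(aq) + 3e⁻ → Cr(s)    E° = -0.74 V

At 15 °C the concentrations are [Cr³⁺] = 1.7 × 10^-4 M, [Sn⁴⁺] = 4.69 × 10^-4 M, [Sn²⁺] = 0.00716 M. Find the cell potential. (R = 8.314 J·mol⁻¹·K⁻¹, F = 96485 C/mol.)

The Sn⁴⁺/Sn²⁺ couple has the higher reduction potential and acts as the cathode, so E°_cell = +0.15 − (-0.74) = 0.89 V.
Balancing electrons gives n = 6; the reaction quotient is Q = [Cr³⁺]^2·[Sn²⁺]^3/[Sn⁴⁺]^3 = 1.03 × 10^-4.
E = E° − (RT/nF) ln Q = 0.89 − (8.314×288)/(6×96485) × (-9.182) = 0.890 + 0.038 = 0.928 V.

0.928 V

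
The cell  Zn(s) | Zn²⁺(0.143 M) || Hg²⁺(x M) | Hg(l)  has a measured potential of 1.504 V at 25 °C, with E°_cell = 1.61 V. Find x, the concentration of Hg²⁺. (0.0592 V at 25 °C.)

3.8 × 10^-5 M

From the Nernst equation, log Q = n(E° − E)/0.0592 = 2(1.61 − 1.504)/0.0592 = 3.581, so Q = 3810.
With Q = [Zn²⁺]/[Hg²⁺] and the known concentrations, [Hg²⁺] in the denominator gives [Hg²⁺] = 3.8 × 10^-5 M.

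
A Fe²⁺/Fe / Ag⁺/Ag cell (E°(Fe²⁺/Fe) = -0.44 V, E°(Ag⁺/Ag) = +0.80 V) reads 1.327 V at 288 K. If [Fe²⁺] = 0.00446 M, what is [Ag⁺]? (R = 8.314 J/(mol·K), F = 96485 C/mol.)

2.2 M

From the Nernst equation, ln Q = nF(E° − E)/RT = 2×96485×(1.24 − 1.327)/(8.314×288) = -7.011, so Q = 9.02 × 10^-4.
With Q = [Fe²⁺]/[Ag⁺]^2 and the known concentrations, [Ag⁺]^2 in the denominator gives [Ag⁺] = 2.2 M.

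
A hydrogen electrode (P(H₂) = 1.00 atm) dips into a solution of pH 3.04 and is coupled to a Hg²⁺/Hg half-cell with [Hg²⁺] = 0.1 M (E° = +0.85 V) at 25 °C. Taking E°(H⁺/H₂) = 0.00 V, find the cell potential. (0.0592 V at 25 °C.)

The Hg²⁺/Hg couple is the cathode, so E°_cell = 0.85 V; n = 2.
[H⁺] = 10^(−3.04) = 9.1 × 10^-4 M, and Q = [H⁺]^2 / ([Hg²⁺]·P(H₂)) = 8.32 × 10^-6.
E = E° − (0.0592/2) log Q = 0.85 − (0.0592/2)(-5.080) = 1.000 V.

1.00 V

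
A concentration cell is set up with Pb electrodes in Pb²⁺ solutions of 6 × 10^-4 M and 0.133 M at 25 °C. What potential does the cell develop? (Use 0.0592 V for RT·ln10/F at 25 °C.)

Both half-cells are Pb²⁺/Pb, so E°_cell = 0. The concentrated side is the cathode; the cell reaction moves Pb²⁺ from high to low concentration with n = 2.
Q = [Pb²⁺]_dilute/[Pb²⁺]_conc = 6 × 10^-4/0.133 = 0.00451.
E = 0 − (0.0592/2) log Q = −(0.0592/2)(-2.346) = 0.0694 V.

0.069 V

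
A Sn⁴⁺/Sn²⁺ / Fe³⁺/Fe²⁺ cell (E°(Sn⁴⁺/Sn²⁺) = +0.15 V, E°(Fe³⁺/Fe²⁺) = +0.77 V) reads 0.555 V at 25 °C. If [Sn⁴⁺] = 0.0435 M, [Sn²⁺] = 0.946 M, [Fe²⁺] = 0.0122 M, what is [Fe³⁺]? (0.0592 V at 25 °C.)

From the Nernst equation, log Q = n(E° − E)/0.0592 = 2(0.62 − 0.555)/0.0592 = 2.196, so Q = 157.
With Q = [Sn⁴⁺]·[Fe²⁺]^2/([Sn²⁺]·[Fe³⁺]^2) and the known concentrations, [Fe³⁺]^2 in the denominator gives [Fe³⁺] = 2.1 × 10^-4 M.

2.1 × 10^-4 M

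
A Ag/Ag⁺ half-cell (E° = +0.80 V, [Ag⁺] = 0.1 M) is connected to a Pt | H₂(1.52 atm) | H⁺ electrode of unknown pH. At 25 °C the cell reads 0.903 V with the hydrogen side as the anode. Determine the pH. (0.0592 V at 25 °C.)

E°_cell = 0.80 V and n = 2.
log Q = n(E° − E)/0.0592 = 2×(0.80 − 0.903)/0.0592 = -3.480.
With Q = [H⁺]^2 / ([Ag⁺]^2·P(H₂)), solving for [H⁺] gives log[H⁺] = -2.649, so pH = 2.65.

pH = 2.65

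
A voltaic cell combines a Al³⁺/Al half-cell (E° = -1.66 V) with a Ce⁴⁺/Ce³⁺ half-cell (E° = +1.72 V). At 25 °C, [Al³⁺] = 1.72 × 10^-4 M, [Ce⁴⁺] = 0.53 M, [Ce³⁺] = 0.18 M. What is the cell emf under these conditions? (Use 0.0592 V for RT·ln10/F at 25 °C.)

The Ce⁴⁺/Ce³⁺ couple has the higher reduction potential and acts as the cathode, so E°_cell = +1.72 − (-1.66) = 3.38 V.
Balancing electrons gives n = 3; the reaction quotient is Q = [Al³⁺]·[Ce³⁺]^3/[Ce⁴⁺]^3 = 6.74 × 10^-6.
At 25 °C, E = E° − (0.0592/n) log Q = 3.38 − (0.0592/3)(-5.171) = 3.380 + 0.102 = 3.482 V.

3.48 V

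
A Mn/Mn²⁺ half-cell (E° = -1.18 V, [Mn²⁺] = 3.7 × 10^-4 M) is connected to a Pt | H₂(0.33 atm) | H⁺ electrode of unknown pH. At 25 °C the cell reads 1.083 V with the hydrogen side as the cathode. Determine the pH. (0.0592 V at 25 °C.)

E°_cell = 1.18 V and n = 2.
log Q = n(E° − E)/0.0592 = 2×(1.18 − 1.083)/0.0592 = 3.277.
With Q = [Mn²⁺]·P(H₂) / [H⁺]^2, solving for [H⁺] gives log[H⁺] = -3.595, so pH = 3.60.

pH = 3.60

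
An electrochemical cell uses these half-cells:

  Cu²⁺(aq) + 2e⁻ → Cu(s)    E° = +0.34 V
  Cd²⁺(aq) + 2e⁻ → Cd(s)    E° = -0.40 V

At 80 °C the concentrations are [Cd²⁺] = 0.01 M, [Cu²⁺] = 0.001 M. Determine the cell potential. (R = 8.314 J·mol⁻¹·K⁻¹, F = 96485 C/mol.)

The Cu²⁺/Cu couple has the higher reduction potential and acts as the cathode, so E°_cell = +0.34 − (-0.40) = 0.74 V.
Balancing electrons gives n = 2; the reaction quotient is Q = [Cd²⁺]/[Cu²⁺] = 10.0.
E = E° − (RT/nF) ln Q = 0.74 − (8.314×353)/(2×96485) × (2.303) = 0.740 − 0.035 = 0.705 V.

0.705 V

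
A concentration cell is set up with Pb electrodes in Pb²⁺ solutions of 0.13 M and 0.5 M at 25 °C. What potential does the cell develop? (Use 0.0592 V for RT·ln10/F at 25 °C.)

0.017 V

Both half-cells are Pb²⁺/Pb, so E°_cell = 0. The concentrated side is the cathode; the cell reaction moves Pb²⁺ from high to low concentration with n = 2.
Q = [Pb²⁺]_dilute/[Pb²⁺]_conc = 0.13/0.5 = 0.260.
E = 0 − (0.0592/2) log Q = −(0.0592/2)(-0.585) = 0.0173 V.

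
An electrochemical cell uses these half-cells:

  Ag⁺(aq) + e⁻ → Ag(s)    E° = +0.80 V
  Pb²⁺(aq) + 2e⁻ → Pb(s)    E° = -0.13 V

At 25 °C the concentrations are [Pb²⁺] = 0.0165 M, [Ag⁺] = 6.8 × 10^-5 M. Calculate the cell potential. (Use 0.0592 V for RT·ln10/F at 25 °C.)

The Ag⁺/Ag couple has the higher reduction potential and acts as the cathode, so E°_cell = +0.80 − (-0.13) = 0.93 V.
Balancing electrons gives n = 2; the reaction quotient is Q = [Pb²⁺]/[Ag⁺]^2 = 3.57 × 10^6.
At 25 °C, E = E° − (0.0592/n) log Q = 0.93 − (0.0592/2)(6.552) = 0.930 − 0.194 = 0.736 V.

0.736 V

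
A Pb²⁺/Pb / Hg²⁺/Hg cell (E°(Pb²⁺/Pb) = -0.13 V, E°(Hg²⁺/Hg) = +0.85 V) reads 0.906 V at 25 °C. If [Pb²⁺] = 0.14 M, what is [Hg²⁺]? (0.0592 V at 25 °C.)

From the Nernst equation, log Q = n(E° − E)/0.0592 = 2(0.98 − 0.906)/0.0592 = 2.500, so Q = 316.
With Q = [Pb²⁺]/[Hg²⁺] and the known concentrations, [Hg²⁺] in the denominator gives [Hg²⁺] = 4.4 × 10^-4 M.

4.4 × 10^-4 M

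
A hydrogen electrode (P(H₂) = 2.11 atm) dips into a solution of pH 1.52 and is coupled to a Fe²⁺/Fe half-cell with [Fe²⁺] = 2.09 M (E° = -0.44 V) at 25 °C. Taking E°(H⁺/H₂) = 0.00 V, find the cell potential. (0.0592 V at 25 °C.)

0.33 V

The hydrogen couple is the cathode, so E°_cell = 0.44 V; n = 2.
[H⁺] = 10^(−1.52) = 0.030 M, and Q = [Fe²⁺]·P(H₂) / [H⁺]^2 = 4840.
E = E° − (0.0592/2) log Q = 0.44 − (0.0592/2)(3.684) = 0.331 V.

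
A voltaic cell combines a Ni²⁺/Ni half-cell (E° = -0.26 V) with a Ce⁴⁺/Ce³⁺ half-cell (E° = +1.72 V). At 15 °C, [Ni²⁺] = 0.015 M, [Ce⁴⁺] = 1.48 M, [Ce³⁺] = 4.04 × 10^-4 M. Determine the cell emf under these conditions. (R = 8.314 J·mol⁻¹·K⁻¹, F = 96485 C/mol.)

The Ce⁴⁺/Ce³⁺ couple has the higher reduction potential and acts as the cathode, so E°_cell = +1.72 − (-0.26) = 1.98 V.
Balancing electrons gives n = 2; the reaction quotient is Q = [Ni²⁺]·[Ce³⁺]^2/[Ce⁴⁺]^2 = 1.12 × 10^-9.
E = E° − (RT/nF) ln Q = 1.98 − (8.314×288)/(2×96485) × (-20.612) = 1.980 + 0.256 = 2.236 V.

2.24 V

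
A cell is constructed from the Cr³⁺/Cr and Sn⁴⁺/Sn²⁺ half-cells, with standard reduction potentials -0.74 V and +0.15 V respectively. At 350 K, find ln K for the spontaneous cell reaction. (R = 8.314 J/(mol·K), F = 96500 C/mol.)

E°_cell = +0.15 − (-0.74) = 0.89 V, with n = 6 electrons transferred.
At equilibrium E = 0, so the Nernst equation gives ln K = nFE°/RT = (6)(96500)(0.89)/((8.314)(350)) = 177.09.

ln K = 177.1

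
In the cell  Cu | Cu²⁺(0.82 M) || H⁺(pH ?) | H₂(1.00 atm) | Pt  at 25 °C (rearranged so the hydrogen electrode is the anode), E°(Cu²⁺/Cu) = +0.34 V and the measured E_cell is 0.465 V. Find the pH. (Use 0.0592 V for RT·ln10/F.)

pH = 2.15

E°_cell = 0.34 V and n = 2.
log Q = n(E° − E)/0.0592 = 2×(0.34 − 0.465)/0.0592 = -4.223.
With Q = [H⁺]^2 / ([Cu²⁺]·P(H₂)), solving for [H⁺] gives log[H⁺] = -2.155, so pH = 2.15.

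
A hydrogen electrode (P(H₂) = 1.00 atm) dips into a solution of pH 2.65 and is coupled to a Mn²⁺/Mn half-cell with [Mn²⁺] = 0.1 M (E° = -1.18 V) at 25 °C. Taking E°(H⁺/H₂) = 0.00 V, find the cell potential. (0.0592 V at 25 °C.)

The hydrogen couple is the cathode, so E°_cell = 1.18 V; n = 2.
[H⁺] = 10^(−2.65) = 0.0022 M, and Q = [Mn²⁺]·P(H₂) / [H⁺]^2 = 2 × 10^4.
E = E° − (0.0592/2) log Q = 1.18 − (0.0592/2)(4.300) = 1.053 V.

1.05 V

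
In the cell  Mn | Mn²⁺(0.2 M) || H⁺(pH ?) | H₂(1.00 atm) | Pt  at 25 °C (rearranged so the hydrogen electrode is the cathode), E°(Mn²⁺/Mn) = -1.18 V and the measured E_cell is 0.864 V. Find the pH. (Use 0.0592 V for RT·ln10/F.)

pH = 5.69

E°_cell = 1.18 V and n = 2.
log Q = n(E° − E)/0.0592 = 2×(1.18 − 0.864)/0.0592 = 10.676.
With Q = [Mn²⁺]·P(H₂) / [H⁺]^2, solving for [H⁺] gives log[H⁺] = -5.687, so pH = 5.69.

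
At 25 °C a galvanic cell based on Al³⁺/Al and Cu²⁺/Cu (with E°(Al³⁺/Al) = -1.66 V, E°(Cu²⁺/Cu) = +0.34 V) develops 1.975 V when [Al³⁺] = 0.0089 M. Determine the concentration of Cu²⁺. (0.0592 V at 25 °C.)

From the Nernst equation, log Q = n(E° − E)/0.0592 = 6(2.00 − 1.975)/0.0592 = 2.534, so Q = 342.
With Q = [Al³⁺]^2/[Cu²⁺]^3 and the known concentrations, [Cu²⁺]^3 in the denominator gives [Cu²⁺] = 0.0061 M.

0.0061 M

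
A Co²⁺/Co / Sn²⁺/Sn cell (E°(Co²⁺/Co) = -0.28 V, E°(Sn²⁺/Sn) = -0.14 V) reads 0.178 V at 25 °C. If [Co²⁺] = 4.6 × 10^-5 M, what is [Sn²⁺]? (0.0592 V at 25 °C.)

From the Nernst equation, log Q = n(E° − E)/0.0592 = 2(0.14 − 0.178)/0.0592 = -1.284, so Q = 0.0520.
With Q = [Co²⁺]/[Sn²⁺] and the known concentrations, [Sn²⁺] in the denominator gives [Sn²⁺] = 8.8 × 10^-4 M.

8.8 × 10^-4 M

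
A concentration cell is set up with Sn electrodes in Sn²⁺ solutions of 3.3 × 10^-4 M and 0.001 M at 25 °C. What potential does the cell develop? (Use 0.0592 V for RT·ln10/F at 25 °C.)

0.014 V

Both half-cells are Sn²⁺/Sn, so E°_cell = 0. The concentrated side is the cathode; the cell reaction moves Sn²⁺ from high to low concentration with n = 2.
Q = [Sn²⁺]_dilute/[Sn²⁺]_conc = 3.3 × 10^-4/0.001 = 0.330.
E = 0 − (0.0592/2) log Q = −(0.0592/2)(-0.481) = 0.0142 V.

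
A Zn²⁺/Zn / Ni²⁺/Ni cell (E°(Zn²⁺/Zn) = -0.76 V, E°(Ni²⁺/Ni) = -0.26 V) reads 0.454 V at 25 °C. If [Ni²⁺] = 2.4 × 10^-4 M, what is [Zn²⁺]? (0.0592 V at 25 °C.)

0.0086 M

From the Nernst equation, log Q = n(E° − E)/0.0592 = 2(0.50 − 0.454)/0.0592 = 1.554, so Q = 35.8.
With Q = [Zn²⁺]/[Ni²⁺] and the known concentrations, [Zn²⁺] in the numerator gives [Zn²⁺] = 0.0086 M.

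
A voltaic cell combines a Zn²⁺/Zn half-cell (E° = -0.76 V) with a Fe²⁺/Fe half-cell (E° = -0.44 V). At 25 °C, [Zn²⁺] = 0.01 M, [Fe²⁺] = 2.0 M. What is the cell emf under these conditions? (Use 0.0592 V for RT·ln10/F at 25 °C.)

0.388 V

The Fe²⁺/Fe couple has the higher reduction potential and acts as the cathode, so E°_cell = -0.44 − (-0.76) = 0.32 V.
Balancing electrons gives n = 2; the reaction quotient is Q = [Zn²⁺]/[Fe²⁺] = 0.00500.
At 25 °C, E = E° − (0.0592/n) log Q = 0.32 − (0.0592/2)(-2.301) = 0.320 + 0.068 = 0.388 V.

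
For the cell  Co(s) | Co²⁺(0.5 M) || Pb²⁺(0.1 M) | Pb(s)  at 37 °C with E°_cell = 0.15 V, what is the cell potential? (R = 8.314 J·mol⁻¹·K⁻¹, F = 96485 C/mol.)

0.129 V

Balancing electrons gives n = 2; the reaction quotient is Q = [Co²⁺]/[Pb²⁺] = 5.00.
E = E° − (RT/nF) ln Q = 0.15 − (8.314×310)/(2×96485) × (1.609) = 0.150 − 0.021 = 0.129 V.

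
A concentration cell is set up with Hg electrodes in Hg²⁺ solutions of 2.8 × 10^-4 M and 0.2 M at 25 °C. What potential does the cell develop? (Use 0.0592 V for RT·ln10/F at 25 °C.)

Both half-cells are Hg²⁺/Hg, so E°_cell = 0. The concentrated side is the cathode; the cell reaction moves Hg²⁺ from high to low concentration with n = 2.
Q = [Hg²⁺]_dilute/[Hg²⁺]_conc = 2.8 × 10^-4/0.2 = 0.00140.
E = 0 − (0.0592/2) log Q = −(0.0592/2)(-2.854) = 0.0845 V.

0.084 V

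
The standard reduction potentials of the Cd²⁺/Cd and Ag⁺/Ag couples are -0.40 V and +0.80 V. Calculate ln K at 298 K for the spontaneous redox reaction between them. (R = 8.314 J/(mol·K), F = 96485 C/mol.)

E°_cell = +0.80 − (-0.40) = 1.20 V, with n = 2 electrons transferred.
At equilibrium E = 0, so the Nernst equation gives ln K = nFE°/RT = (2)(96485)(1.20)/((8.314)(298)) = 93.46.

ln K = 93.5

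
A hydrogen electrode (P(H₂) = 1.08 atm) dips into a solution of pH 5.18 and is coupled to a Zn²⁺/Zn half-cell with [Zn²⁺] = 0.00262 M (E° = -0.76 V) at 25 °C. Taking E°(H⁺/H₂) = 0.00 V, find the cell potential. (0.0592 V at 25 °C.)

The hydrogen couple is the cathode, so E°_cell = 0.76 V; n = 2.
[H⁺] = 10^(−5.18) = 6.6 × 10^-6 M, and Q = [Zn²⁺]·P(H₂) / [H⁺]^2 = 6.48 × 10^7.
E = E° − (0.0592/2) log Q = 0.76 − (0.0592/2)(7.812) = 0.529 V.

0.53 V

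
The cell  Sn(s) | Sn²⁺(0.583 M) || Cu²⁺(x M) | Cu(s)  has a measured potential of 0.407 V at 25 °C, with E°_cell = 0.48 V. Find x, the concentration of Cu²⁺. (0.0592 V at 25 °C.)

From the Nernst equation, log Q = n(E° − E)/0.0592 = 2(0.48 − 0.407)/0.0592 = 2.466, so Q = 293.
With Q = [Sn²⁺]/[Cu²⁺] and the known concentrations, [Cu²⁺] in the denominator gives [Cu²⁺] = 0.002 M.

0.002 M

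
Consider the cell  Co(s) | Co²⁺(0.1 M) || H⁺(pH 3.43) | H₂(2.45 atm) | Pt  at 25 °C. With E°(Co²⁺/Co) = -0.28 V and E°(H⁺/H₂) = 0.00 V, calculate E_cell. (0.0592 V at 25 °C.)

The hydrogen couple is the cathode, so E°_cell = 0.28 V; n = 2.
[H⁺] = 10^(−3.43) = 3.7 × 10^-4 M, and Q = [Co²⁺]·P(H₂) / [H⁺]^2 = 1.77 × 10^6.
E = E° − (0.0592/2) log Q = 0.28 − (0.0592/2)(6.249) = 0.095 V.

0.095 V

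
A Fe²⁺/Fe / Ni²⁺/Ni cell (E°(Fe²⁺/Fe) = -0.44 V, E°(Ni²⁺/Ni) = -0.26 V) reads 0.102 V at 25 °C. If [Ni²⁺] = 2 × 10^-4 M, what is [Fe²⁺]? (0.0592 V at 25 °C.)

0.086 M

From the Nernst equation, log Q = n(E° − E)/0.0592 = 2(0.18 − 0.102)/0.0592 = 2.635, so Q = 432.
With Q = [Fe²⁺]/[Ni²⁺] and the known concentrations, [Fe²⁺] in the numerator gives [Fe²⁺] = 0.086 M.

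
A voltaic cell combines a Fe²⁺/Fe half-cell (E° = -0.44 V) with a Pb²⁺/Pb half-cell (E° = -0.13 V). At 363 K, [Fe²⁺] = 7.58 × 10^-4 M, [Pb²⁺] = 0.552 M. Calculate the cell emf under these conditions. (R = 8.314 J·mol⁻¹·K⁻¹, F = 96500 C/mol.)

The Pb²⁺/Pb couple has the higher reduction potential and acts as the cathode, so E°_cell = -0.13 − (-0.44) = 0.31 V.
Balancing electrons gives n = 2; the reaction quotient is Q = [Fe²⁺]/[Pb²⁺] = 0.00137.
E = E° − (RT/nF) ln Q = 0.31 − (8.314×363)/(2×96500) × (-6.591) = 0.310 + 0.103 = 0.413 V.

0.413 V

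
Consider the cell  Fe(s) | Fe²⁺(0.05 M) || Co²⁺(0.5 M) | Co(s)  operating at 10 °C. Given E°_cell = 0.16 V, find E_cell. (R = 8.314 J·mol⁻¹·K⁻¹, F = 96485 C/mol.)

0.188 V

Balancing electrons gives n = 2; the reaction quotient is Q = [Fe²⁺]/[Co²⁺] = 0.100.
E = E° − (RT/nF) ln Q = 0.16 − (8.314×283)/(2×96485) × (-2.303) = 0.160 + 0.028 = 0.188 V.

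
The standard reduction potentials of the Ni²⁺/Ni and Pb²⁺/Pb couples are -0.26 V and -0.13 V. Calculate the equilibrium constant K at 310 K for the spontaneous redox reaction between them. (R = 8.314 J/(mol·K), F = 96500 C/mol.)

1.7 × 10^4

E°_cell = -0.13 − (-0.26) = 0.13 V, with n = 2 electrons transferred.
At equilibrium E = 0, so the Nernst equation gives ln K = nFE°/RT = (2)(96500)(0.13)/((8.314)(310)) = 9.73.
K = e^9.73 = 1.7 × 10^4.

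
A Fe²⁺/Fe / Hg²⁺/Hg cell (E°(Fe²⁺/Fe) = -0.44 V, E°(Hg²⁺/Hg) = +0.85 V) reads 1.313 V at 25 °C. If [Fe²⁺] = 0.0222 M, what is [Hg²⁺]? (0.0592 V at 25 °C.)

From the Nernst equation, log Q = n(E° − E)/0.0592 = 2(1.29 − 1.313)/0.0592 = -0.777, so Q = 0.167.
With Q = [Fe²⁺]/[Hg²⁺] and the known concentrations, [Hg²⁺] in the denominator gives [Hg²⁺] = 0.13 M.

0.13 M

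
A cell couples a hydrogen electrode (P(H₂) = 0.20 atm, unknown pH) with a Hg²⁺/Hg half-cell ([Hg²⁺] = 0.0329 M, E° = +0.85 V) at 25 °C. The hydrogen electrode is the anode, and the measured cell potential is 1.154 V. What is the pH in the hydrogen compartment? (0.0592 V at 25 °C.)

pH = 6.23

E°_cell = 0.85 V and n = 2.
log Q = n(E° − E)/0.0592 = 2×(0.85 − 1.154)/0.0592 = -10.270.
With Q = [H⁺]^2 / ([Hg²⁺]·P(H₂)), solving for [H⁺] gives log[H⁺] = -6.226, so pH = 6.23.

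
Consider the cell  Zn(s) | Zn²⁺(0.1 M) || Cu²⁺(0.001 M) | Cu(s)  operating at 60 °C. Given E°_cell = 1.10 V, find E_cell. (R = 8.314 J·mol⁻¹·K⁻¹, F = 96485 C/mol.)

1.03 V

Balancing electrons gives n = 2; the reaction quotient is Q = [Zn²⁺]/[Cu²⁺] = 100.
E = E° − (RT/nF) ln Q = 1.10 − (8.314×333)/(2×96485) × (4.605) = 1.100 − 0.066 = 1.034 V.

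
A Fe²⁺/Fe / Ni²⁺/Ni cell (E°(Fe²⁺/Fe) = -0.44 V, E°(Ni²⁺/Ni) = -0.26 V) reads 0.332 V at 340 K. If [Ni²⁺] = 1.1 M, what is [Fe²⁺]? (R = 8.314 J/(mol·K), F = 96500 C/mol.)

From the Nernst equation, ln Q = nF(E° − E)/RT = 2×96500×(0.18 − 0.332)/(8.314×340) = -10.378, so Q = 3.11 × 10^-5.
With Q = [Fe²⁺]/[Ni²⁺] and the known concentrations, [Fe²⁺] in the numerator gives [Fe²⁺] = 3.4 × 10^-5 M.

3.4 × 10^-5 M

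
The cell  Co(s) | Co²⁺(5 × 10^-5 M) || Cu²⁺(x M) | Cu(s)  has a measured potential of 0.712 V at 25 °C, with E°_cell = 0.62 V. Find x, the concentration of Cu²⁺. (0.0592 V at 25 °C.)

0.064 M

From the Nernst equation, log Q = n(E° − E)/0.0592 = 2(0.62 − 0.712)/0.0592 = -3.108, so Q = 7.8 × 10^-4.
With Q = [Co²⁺]/[Cu²⁺] and the known concentrations, [Cu²⁺] in the denominator gives [Cu²⁺] = 0.064 M.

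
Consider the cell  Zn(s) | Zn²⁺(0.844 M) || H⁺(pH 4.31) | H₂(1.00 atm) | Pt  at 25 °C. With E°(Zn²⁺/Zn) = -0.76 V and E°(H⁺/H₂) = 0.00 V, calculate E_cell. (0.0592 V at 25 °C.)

The hydrogen couple is the cathode, so E°_cell = 0.76 V; n = 2.
[H⁺] = 10^(−4.31) = 4.9 × 10^-5 M, and Q = [Zn²⁺]·P(H₂) / [H⁺]^2 = 3.52 × 10^8.
E = E° − (0.0592/2) log Q = 0.76 − (0.0592/2)(8.546) = 0.507 V.

0.51 V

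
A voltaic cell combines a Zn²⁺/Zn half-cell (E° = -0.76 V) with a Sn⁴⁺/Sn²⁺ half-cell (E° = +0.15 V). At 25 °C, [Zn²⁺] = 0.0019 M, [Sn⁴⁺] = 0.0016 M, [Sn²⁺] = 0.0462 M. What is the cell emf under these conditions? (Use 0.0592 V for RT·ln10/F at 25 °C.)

The Sn⁴⁺/Sn²⁺ couple has the higher reduction potential and acts as the cathode, so E°_cell = +0.15 − (-0.76) = 0.91 V.
Balancing electrons gives n = 2; the reaction quotient is Q = [Zn²⁺]·[Sn²⁺]/[Sn⁴⁺] = 0.0549.
At 25 °C, E = E° − (0.0592/n) log Q = 0.91 − (0.0592/2)(-1.261) = 0.910 + 0.037 = 0.947 V.

0.947 V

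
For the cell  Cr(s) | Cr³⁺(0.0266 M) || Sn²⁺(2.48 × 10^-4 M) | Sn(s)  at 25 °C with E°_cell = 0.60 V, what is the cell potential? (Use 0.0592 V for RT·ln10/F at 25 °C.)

Balancing electrons gives n = 6; the reaction quotient is Q = [Cr³⁺]^2/[Sn²⁺]^3 = 4.64 × 10^7.
At 25 °C, E = E° − (0.0592/n) log Q = 0.60 − (0.0592/6)(7.666) = 0.600 − 0.076 = 0.524 V.

0.524 V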